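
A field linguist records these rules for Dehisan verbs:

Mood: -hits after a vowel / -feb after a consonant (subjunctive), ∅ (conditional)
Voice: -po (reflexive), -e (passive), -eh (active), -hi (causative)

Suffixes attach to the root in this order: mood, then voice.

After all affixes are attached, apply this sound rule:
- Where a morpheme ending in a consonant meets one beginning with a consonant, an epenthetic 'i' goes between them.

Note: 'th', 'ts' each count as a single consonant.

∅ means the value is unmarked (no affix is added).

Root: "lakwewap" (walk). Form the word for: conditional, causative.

mood = conditional: zero marking, form stays lakwewap.
Attach voice causative -hi → lakwewaphi.
Apply epenthesis: lakwewaphi → lakwewapihi.

lakwewapihi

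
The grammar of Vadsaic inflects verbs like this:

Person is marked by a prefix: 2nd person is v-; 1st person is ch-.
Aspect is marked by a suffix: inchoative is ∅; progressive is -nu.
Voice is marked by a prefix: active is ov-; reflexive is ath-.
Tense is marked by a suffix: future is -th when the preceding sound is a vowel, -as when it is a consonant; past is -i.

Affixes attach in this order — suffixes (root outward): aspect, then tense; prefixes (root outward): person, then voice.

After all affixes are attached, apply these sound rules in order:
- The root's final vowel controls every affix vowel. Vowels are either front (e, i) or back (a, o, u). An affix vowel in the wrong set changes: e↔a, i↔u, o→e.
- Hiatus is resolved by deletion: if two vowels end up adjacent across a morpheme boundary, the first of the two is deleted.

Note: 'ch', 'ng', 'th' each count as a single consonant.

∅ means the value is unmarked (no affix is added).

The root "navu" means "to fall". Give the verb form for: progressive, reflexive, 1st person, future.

athchnavunuth

Attach person 1st person ch- → chnavu.
Attach voice reflexive ath- → athchnavu.
Attach aspect progressive -nu → athchnavunu.
Attach tense future -th (after vowel 'u') → athchnavunuth.
Vowel harmony: no change.
Vowel deletion: no change.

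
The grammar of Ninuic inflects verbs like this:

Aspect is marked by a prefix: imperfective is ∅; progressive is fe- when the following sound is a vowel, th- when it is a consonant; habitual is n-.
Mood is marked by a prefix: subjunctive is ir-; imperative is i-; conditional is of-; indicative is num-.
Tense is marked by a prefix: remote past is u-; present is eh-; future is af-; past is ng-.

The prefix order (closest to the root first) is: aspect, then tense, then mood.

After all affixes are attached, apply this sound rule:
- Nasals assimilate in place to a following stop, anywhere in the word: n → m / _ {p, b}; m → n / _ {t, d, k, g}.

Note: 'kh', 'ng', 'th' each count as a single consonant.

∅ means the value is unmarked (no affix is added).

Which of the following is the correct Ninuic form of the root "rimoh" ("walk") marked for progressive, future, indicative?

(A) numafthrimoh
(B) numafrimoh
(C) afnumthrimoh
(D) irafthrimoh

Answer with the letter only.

Attach aspect progressive th- (before consonant 'r') → thrimoh.
Attach tense future af- → afthrimoh.
Attach mood indicative num- → numafthrimoh.
Nasal assimilation: no change.
So the correct form is numafthrimoh, option (A).
(C) afnumthrimoh is wrong: it has the affixes in the wrong order.
(D) irafthrimoh is wrong: it uses subjunctive instead of indicative for mood.
(B) numafrimoh is wrong: it uses imperfective instead of progressive for aspect.

A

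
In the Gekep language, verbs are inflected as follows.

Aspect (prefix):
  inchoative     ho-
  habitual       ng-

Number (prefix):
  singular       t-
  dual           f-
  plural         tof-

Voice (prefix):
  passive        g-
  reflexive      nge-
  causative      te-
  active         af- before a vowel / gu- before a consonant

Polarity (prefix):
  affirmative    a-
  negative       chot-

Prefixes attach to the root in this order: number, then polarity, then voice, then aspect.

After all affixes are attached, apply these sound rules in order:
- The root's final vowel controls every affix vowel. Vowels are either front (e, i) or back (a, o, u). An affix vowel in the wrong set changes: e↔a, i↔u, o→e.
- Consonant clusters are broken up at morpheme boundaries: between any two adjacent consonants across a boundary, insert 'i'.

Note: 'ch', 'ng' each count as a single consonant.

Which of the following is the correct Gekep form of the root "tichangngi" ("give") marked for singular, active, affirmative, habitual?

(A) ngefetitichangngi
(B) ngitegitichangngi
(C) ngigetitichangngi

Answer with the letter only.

A

Attach number singular t- → ttichangngi.
Attach polarity affirmative a- → attichangngi.
Attach voice active af- (before vowel 'a') → afattichangngi.
Attach aspect habitual ng- → ngafattichangngi.
Apply vowel harmony: ngafattichangngi → ngefettichangngi.
Apply epenthesis: ngefettichangngi → ngefetitichangngi.
So the correct form is ngefetitichangngi, option (A).
(C) ngigetitichangngi is wrong: it uses passive instead of active for voice.
(B) ngitegitichangngi is wrong: it has the affixes in the wrong order.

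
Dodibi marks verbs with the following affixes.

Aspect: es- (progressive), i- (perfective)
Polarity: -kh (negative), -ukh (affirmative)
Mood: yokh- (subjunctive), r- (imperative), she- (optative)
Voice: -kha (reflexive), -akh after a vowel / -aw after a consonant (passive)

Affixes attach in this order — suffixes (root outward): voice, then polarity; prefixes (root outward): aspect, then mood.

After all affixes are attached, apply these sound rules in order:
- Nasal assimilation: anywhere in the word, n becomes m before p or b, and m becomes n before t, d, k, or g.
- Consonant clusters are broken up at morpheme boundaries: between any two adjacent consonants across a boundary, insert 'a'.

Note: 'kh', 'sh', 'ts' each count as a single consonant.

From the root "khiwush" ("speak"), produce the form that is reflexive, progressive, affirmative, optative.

Attach aspect progressive es- → eskhiwush.
Attach mood optative she- → sheeskhiwush.
Attach voice reflexive -kha → sheeskhiwushkha.
Attach polarity affirmative -ukh → sheeskhiwushkhaukh.
Nasal assimilation: no change.
Apply epenthesis: sheeskhiwushkhaukh → sheesakhiwushakhaukh.

sheesakhiwushakhaukh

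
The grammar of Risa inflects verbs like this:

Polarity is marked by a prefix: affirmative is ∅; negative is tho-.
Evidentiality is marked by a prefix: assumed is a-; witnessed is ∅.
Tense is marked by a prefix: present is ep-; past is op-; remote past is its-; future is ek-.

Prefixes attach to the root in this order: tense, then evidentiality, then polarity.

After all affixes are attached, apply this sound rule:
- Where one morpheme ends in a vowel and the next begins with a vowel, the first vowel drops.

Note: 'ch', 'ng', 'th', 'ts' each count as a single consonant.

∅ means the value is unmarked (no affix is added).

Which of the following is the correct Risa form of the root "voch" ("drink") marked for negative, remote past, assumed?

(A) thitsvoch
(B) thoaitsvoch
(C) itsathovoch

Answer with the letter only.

Attach tense remote past its- → itsvoch.
Attach evidentiality assumed a- → aitsvoch.
Attach polarity negative tho- → thoaitsvoch.
Apply vowel deletion: thoaitsvoch → thitsvoch.
So the correct form is thitsvoch, option (A).
(B) thoaitsvoch is wrong: it fails to apply the sound rule(s).
(C) itsathovoch is wrong: it has the affixes in the wrong order.

A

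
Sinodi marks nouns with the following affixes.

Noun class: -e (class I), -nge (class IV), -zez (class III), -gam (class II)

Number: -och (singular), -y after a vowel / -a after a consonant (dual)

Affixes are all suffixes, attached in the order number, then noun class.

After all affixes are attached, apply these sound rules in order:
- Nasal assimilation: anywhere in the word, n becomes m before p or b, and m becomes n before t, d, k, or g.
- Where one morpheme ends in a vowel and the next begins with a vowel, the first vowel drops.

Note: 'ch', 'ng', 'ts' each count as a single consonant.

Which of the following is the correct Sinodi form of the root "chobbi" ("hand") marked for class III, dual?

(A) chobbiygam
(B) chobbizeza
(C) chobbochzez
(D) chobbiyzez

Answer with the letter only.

Attach number dual -y (after vowel 'i') → chobbiy.
Attach noun class class III -zez → chobbiyzez.
Nasal assimilation: no change.
Vowel deletion: no change.
So the correct form is chobbiyzez, option (D).
(A) chobbiygam is wrong: it uses class II instead of class III for noun class.
(C) chobbochzez is wrong: it uses singular instead of dual for number.
(B) chobbizeza is wrong: it has the affixes in the wrong order.

D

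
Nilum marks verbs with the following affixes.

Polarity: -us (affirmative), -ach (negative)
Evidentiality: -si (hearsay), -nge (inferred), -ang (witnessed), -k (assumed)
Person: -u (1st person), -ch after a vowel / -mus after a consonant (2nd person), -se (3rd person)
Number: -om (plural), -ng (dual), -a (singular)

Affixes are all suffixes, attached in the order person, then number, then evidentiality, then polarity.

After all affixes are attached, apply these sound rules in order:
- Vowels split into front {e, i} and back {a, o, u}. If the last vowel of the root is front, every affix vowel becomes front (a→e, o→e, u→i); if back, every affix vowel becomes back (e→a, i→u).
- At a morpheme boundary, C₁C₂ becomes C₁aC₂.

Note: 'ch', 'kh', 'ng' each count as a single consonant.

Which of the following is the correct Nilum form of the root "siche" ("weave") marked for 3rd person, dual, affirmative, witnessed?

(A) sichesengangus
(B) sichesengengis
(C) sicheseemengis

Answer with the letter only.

Attach person 3rd person -se → sichese.
Attach number dual -ng → sicheseng.
Attach evidentiality witnessed -ang → sichesengang.
Attach polarity affirmative -us → sichesengangus.
Apply vowel harmony: sichesengangus → sichesengengis.
Epenthesis: no change.
So the correct form is sichesengengis, option (B).
(C) sicheseemengis is wrong: it uses plural instead of dual for number.
(A) sichesengangus is wrong: it fails to apply the sound rule(s).

B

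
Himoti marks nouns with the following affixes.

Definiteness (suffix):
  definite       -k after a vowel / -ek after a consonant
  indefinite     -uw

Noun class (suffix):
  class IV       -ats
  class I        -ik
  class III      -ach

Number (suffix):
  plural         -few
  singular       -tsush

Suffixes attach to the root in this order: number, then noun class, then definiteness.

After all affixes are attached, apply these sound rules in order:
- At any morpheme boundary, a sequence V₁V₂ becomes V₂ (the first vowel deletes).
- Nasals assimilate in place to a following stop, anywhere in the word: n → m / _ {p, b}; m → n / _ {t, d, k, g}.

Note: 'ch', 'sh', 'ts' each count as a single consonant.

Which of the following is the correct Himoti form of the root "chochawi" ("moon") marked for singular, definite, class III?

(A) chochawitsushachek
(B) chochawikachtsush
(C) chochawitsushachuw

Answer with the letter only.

A

Attach number singular -tsush → chochawitsush.
Attach noun class class III -ach → chochawitsushach.
Attach definiteness definite -ek (after consonant 'ch') → chochawitsushachek.
Vowel deletion: no change.
Nasal assimilation: no change.
So the correct form is chochawitsushachek, option (A).
(B) chochawikachtsush is wrong: it has the affixes in the wrong order.
(C) chochawitsushachuw is wrong: it uses indefinite instead of definite for definiteness.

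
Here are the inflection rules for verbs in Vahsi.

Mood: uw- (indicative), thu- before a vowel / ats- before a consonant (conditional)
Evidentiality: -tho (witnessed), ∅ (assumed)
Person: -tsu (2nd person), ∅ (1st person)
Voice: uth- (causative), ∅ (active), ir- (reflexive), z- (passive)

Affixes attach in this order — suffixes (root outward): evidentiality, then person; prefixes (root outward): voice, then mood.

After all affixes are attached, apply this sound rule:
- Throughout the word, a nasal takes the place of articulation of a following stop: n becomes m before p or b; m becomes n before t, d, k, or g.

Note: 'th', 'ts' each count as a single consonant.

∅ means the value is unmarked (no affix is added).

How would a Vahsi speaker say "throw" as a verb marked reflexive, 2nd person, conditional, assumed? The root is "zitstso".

thuirzitstsotsu

Attach voice reflexive ir- → irzitstso.
evidentiality = assumed: zero marking, form stays irzitstso.
Attach mood conditional thu- (before vowel 'i') → thuirzitstso.
Attach person 2nd person -tsu → thuirzitstsotsu.
Nasal assimilation: no change.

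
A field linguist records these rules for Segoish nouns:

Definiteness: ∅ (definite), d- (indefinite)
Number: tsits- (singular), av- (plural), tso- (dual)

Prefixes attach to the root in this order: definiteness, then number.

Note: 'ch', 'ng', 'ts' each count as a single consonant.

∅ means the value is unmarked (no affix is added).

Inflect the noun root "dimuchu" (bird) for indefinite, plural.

Attach definiteness indefinite d- → ddimuchu.
Attach number plural av- → avddimuchu.

avddimuchu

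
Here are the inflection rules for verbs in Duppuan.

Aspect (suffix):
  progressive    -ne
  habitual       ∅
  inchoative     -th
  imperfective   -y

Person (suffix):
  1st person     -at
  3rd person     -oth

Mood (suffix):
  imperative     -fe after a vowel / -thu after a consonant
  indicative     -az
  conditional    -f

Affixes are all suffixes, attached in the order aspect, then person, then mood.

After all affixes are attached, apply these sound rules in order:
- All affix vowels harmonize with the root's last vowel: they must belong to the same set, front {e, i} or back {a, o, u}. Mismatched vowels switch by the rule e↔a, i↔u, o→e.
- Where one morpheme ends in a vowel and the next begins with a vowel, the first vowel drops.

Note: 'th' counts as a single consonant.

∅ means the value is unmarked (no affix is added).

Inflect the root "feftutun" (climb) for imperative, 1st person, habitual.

aspect = habitual: zero marking, form stays feftutun.
Attach person 1st person -at → feftutunat.
Attach mood imperative -thu (after consonant 't') → feftutunatthu.
Vowel harmony: no change.
Vowel deletion: no change.

feftutunatthu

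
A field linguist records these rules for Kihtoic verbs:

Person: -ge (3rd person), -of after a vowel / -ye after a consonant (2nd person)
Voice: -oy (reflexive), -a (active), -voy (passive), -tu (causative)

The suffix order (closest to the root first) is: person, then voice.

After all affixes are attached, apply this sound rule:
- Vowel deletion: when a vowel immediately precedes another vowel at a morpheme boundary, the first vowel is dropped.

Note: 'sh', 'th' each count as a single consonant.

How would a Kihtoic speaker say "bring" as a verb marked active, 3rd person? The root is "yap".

yapga

Attach person 3rd person -ge → yapge.
Attach voice active -a → yapgea.
Apply vowel deletion: yapgea → yapga.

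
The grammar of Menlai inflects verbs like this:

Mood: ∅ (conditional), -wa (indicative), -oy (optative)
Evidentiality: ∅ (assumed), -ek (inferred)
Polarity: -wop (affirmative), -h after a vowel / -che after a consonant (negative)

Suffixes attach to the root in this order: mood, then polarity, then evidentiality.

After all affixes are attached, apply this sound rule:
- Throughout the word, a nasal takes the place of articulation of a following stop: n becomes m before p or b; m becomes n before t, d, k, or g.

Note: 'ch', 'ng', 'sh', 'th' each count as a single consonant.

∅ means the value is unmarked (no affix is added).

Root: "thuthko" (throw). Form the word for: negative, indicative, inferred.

Attach mood indicative -wa → thuthkowa.
Attach polarity negative -h (after vowel 'a') → thuthkowah.
Attach evidentiality inferred -ek → thuthkowahek.
Nasal assimilation: no change.

thuthkowahek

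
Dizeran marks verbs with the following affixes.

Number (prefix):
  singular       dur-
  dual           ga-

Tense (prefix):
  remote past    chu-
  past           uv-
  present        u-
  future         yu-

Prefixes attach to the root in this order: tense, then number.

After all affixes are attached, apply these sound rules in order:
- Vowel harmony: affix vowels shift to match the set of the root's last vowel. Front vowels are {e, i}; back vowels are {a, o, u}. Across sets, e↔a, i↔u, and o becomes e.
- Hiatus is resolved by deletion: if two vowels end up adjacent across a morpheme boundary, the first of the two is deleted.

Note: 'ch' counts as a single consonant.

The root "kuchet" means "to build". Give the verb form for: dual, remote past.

Attach tense remote past chu- → chukuchet.
Attach number dual ga- → gachukuchet.
Apply vowel harmony: gachukuchet → gechikuchet.
Vowel deletion: no change.

gechikuchet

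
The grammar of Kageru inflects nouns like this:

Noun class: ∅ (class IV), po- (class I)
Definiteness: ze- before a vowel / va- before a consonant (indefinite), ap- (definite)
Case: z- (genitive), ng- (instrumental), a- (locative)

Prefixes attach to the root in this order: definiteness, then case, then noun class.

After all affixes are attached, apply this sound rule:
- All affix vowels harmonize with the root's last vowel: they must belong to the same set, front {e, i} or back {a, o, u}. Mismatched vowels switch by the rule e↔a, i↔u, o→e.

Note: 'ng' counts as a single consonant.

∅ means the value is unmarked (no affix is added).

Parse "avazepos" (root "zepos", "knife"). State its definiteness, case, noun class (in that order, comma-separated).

indefinite, locative, class IV

Segment: a-va-zepos.
definiteness: ze/va- → indefinite.
case: a- → locative.
noun class: ∅ → class IV.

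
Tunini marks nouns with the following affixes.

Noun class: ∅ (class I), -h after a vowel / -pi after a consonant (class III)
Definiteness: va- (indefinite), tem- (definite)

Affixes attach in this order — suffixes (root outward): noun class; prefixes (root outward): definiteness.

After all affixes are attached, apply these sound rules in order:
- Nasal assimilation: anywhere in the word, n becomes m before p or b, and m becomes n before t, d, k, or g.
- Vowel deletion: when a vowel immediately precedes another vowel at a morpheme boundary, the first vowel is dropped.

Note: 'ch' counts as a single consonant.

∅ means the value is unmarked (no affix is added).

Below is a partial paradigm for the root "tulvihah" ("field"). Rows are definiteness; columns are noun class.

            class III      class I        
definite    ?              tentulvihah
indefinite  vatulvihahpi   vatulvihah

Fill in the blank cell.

Attach noun class class III -pi (after consonant 'h') → tulvihahpi.
Attach definiteness definite tem- → temtulvihahpi.
Apply nasal assimilation: temtulvihahpi → tentulvihahpi.
Vowel deletion: no change.

tentulvihahpi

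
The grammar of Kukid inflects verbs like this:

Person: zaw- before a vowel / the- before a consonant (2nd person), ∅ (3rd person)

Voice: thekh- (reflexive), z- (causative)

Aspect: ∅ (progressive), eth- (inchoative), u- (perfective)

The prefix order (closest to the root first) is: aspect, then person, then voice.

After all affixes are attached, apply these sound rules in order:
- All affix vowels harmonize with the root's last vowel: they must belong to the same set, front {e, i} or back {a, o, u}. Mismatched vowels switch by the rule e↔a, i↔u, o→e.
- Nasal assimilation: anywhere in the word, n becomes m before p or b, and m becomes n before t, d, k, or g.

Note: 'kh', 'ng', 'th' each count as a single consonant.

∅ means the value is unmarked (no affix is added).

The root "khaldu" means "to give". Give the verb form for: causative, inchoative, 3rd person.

zathkhaldu

Attach aspect inchoative eth- → ethkhaldu.
person = 3rd person: zero marking, form stays ethkhaldu.
Attach voice causative z- → zethkhaldu.
Apply vowel harmony: zethkhaldu → zathkhaldu.
Nasal assimilation: no change.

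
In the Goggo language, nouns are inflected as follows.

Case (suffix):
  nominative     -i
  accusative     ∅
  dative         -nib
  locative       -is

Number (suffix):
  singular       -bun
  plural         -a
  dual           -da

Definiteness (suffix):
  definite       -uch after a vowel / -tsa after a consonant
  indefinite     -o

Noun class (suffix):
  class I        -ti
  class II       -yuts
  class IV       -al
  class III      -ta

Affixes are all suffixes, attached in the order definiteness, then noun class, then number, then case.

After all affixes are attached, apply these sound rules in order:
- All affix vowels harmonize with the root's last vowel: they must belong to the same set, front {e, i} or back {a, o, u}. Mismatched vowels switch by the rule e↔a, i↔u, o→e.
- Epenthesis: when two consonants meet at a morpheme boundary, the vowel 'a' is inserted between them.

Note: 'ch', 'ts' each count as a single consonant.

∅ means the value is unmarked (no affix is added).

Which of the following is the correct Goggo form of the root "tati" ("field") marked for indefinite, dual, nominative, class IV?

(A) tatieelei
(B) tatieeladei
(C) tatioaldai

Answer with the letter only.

B

Attach definiteness indefinite -o → tatio.
Attach noun class class IV -al → tatioal.
Attach number dual -da → tatioalda.
Attach case nominative -i → tatioaldai.
Apply vowel harmony: tatioaldai → tatieeldei.
Apply epenthesis: tatieeldei → tatieeladei.
So the correct form is tatieeladei, option (B).
(A) tatieelei is wrong: it uses plural instead of dual for number.
(C) tatioaldai is wrong: it fails to apply the sound rule(s).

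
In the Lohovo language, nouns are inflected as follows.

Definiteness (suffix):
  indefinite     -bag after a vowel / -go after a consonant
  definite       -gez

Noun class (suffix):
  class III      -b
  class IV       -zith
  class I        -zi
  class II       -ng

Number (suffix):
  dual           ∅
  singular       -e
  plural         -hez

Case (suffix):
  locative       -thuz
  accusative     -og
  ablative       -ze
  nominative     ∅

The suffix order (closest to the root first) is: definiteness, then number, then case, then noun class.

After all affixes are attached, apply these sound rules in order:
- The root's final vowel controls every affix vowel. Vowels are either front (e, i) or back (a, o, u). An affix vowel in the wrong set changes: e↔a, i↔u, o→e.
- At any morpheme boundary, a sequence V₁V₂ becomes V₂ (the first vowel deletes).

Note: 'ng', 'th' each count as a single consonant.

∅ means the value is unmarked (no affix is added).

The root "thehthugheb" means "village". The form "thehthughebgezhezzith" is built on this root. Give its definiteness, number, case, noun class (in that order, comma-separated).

Segment: thehthugheb-gez-hez-zith.
definiteness: -gez → definite.
number: -hez → plural.
case: ∅ → nominative.
noun class: -zith → class IV.

definite, plural, nominative, class IV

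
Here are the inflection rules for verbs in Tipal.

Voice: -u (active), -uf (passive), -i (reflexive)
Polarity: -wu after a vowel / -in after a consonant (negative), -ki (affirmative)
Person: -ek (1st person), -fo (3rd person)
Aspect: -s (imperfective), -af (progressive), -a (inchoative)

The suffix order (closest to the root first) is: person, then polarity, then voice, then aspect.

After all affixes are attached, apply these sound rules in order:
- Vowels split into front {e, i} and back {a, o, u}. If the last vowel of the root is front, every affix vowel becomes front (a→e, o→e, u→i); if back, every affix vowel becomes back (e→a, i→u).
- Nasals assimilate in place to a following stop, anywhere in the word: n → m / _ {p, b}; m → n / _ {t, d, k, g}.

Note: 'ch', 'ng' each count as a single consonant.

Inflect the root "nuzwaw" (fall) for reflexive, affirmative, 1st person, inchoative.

nuzwawakkuua

Attach person 1st person -ek → nuzwawek.
Attach polarity affirmative -ki → nuzwawekki.
Attach voice reflexive -i → nuzwawekkii.
Attach aspect inchoative -a → nuzwawekkiia.
Apply vowel harmony: nuzwawekkiia → nuzwawakkuua.
Nasal assimilation: no change.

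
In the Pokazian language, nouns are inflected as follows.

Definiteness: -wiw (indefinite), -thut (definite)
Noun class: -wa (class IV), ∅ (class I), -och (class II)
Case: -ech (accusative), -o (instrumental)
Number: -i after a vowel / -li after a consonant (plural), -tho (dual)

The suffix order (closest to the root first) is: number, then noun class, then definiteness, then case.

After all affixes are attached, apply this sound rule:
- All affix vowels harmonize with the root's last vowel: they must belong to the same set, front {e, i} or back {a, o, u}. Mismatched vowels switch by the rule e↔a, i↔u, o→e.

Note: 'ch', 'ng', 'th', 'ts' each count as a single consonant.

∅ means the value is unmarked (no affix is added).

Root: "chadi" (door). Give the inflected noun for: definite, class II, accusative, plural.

Attach number plural -i (after vowel 'i') → chadii.
Attach noun class class II -och → chadiioch.
Attach definiteness definite -thut → chadiiochthut.
Attach case accusative -ech → chadiiochthutech.
Apply vowel harmony: chadiiochthutech → chadiiechthitech.

chadiiechthitech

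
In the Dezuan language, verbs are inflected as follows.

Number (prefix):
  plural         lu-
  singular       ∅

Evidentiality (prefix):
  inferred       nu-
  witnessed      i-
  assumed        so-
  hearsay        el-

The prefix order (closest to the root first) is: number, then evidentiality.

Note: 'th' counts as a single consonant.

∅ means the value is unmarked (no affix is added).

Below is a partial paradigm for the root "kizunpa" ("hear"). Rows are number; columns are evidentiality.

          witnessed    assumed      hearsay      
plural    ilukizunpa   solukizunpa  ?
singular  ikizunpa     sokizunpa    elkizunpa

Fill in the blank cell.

Attach number plural lu- → lukizunpa.
Attach evidentiality hearsay el- → ellukizunpa.

ellukizunpa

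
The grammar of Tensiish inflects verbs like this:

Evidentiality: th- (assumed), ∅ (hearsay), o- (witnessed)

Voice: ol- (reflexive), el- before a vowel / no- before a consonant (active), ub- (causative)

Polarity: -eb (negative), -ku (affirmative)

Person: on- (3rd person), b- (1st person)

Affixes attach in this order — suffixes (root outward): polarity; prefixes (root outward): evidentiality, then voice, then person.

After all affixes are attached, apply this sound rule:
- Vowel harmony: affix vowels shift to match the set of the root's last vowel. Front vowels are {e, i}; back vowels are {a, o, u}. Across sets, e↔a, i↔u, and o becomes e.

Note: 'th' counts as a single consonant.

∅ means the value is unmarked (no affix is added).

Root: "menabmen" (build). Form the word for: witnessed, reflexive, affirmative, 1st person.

Attach evidentiality witnessed o- → omenabmen.
Attach polarity affirmative -ku → omenabmenku.
Attach voice reflexive ol- → olomenabmenku.
Attach person 1st person b- → bolomenabmenku.
Apply vowel harmony: bolomenabmenku → belemenabmenki.

belemenabmenki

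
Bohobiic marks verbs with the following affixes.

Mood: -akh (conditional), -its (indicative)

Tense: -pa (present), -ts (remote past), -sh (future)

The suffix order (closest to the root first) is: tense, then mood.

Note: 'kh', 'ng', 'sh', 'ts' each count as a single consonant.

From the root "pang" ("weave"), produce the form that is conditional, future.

pangshakh

Attach tense future -sh → pangsh.
Attach mood conditional -akh → pangshakh.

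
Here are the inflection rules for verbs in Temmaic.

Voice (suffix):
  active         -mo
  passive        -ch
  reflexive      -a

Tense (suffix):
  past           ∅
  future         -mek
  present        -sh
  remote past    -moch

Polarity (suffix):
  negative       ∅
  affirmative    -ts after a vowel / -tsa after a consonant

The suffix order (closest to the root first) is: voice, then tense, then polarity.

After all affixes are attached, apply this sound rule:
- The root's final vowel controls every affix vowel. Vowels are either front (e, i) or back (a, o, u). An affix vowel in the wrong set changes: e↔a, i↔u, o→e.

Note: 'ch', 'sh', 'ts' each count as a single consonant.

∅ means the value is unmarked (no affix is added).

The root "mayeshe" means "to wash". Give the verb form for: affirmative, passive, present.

Attach voice passive -ch → mayeshech.
Attach tense present -sh → mayeshechsh.
Attach polarity affirmative -tsa (after consonant 'sh') → mayeshechshtsa.
Apply vowel harmony: mayeshechshtsa → mayeshechshtse.

mayeshechshtse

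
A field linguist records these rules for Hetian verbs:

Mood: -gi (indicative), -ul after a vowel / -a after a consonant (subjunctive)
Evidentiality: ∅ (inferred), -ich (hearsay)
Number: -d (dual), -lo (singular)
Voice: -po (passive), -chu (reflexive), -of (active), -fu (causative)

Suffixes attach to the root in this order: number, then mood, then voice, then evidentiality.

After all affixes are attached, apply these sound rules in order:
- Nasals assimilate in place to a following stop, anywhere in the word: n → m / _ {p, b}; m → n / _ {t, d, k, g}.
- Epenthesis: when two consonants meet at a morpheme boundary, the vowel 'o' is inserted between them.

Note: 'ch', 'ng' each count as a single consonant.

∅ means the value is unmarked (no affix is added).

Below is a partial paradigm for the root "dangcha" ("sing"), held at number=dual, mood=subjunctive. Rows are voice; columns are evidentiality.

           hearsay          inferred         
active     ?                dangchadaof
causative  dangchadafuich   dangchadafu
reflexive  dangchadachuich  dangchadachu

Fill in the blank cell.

dangchadaofich

Attach number dual -d → dangchad.
Attach mood subjunctive -a (after consonant 'd') → dangchada.
Attach voice active -of → dangchadaof.
Attach evidentiality hearsay -ich → dangchadaofich.
Nasal assimilation: no change.
Epenthesis: no change.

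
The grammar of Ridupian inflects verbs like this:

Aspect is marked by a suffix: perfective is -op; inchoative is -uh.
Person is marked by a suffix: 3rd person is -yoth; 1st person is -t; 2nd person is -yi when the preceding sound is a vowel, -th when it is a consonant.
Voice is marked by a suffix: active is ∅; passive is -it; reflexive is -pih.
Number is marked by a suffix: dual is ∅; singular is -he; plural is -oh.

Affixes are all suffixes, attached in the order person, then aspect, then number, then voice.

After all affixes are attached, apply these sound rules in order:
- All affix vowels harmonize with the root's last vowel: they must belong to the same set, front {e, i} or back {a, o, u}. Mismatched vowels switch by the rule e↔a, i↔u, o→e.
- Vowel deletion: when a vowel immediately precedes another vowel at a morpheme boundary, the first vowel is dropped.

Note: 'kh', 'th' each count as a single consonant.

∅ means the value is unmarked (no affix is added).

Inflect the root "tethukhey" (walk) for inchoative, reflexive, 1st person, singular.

Attach person 1st person -t → tethukheyt.
Attach aspect inchoative -uh → tethukheytuh.
Attach number singular -he → tethukheytuhhe.
Attach voice reflexive -pih → tethukheytuhhepih.
Apply vowel harmony: tethukheytuhhepih → tethukheytihhepih.
Vowel deletion: no change.

tethukheytihhepih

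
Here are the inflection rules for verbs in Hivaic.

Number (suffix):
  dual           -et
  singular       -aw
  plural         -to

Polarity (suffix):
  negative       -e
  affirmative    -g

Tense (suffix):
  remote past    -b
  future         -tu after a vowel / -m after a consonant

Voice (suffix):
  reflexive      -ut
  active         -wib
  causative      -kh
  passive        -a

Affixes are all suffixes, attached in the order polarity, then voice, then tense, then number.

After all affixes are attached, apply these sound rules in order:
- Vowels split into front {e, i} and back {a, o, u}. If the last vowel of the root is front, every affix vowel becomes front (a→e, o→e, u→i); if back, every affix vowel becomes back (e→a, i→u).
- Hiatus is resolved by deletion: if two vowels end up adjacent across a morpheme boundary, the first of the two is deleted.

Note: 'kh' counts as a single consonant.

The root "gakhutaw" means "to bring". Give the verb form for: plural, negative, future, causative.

gakhutawakhmto

Attach polarity negative -e → gakhutawe.
Attach voice causative -kh → gakhutawekh.
Attach tense future -m (after consonant 'kh') → gakhutawekhm.
Attach number plural -to → gakhutawekhmto.
Apply vowel harmony: gakhutawekhmto → gakhutawakhmto.
Vowel deletion: no change.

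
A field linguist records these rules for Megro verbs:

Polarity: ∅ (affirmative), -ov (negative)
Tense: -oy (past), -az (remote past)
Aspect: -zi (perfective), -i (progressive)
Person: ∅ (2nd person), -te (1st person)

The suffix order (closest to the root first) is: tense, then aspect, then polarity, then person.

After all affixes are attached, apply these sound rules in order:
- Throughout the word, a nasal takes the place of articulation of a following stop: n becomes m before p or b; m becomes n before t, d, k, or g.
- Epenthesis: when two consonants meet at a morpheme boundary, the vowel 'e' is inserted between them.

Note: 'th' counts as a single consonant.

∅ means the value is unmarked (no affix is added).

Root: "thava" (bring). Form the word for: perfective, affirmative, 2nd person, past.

Attach tense past -oy → thavaoy.
Attach aspect perfective -zi → thavaoyzi.
polarity = affirmative: zero marking, form stays thavaoyzi.
person = 2nd person: zero marking, form stays thavaoyzi.
Nasal assimilation: no change.
Apply epenthesis: thavaoyzi → thavaoyezi.

thavaoyezi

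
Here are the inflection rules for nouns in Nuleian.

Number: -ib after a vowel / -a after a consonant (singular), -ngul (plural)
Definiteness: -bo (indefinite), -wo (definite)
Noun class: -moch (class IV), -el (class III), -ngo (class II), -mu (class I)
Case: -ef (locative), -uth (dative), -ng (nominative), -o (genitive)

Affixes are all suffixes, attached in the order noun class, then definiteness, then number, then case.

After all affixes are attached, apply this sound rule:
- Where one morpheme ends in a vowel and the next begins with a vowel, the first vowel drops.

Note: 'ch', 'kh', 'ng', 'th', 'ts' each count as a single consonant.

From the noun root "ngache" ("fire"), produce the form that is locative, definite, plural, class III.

Attach noun class class III -el → ngacheel.
Attach definiteness definite -wo → ngacheelwo.
Attach number plural -ngul → ngacheelwongul.
Attach case locative -ef → ngacheelwongulef.
Apply vowel deletion: ngacheelwongulef → ngachelwongulef.

ngachelwongulef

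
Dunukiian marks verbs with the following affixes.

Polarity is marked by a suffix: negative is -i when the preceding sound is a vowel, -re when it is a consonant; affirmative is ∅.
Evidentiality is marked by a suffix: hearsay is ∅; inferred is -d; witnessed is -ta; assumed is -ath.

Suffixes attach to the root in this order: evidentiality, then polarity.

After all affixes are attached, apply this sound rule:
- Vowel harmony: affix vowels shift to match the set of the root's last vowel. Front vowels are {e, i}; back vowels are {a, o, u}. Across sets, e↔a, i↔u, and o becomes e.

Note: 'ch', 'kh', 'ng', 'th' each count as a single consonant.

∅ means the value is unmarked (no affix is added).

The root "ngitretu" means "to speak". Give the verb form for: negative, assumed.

ngitretuathra

Attach evidentiality assumed -ath → ngitretuath.
Attach polarity negative -re (after consonant 'th') → ngitretuathre.
Apply vowel harmony: ngitretuathre → ngitretuathra.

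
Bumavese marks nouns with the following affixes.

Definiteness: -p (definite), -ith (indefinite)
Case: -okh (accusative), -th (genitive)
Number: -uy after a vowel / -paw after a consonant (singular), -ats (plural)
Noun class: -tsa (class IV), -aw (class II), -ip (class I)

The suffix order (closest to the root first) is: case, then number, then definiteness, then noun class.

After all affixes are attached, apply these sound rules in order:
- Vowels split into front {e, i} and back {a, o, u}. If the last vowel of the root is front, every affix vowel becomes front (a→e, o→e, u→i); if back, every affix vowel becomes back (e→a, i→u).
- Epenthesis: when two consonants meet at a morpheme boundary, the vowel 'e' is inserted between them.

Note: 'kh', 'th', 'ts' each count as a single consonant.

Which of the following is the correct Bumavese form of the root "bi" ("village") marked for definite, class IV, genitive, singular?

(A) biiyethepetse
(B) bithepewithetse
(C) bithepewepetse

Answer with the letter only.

C

Attach case genitive -th → bith.
Attach number singular -paw (after consonant 'th') → bithpaw.
Attach definiteness definite -p → bithpawp.
Attach noun class class IV -tsa → bithpawptsa.
Apply vowel harmony: bithpawptsa → bithpewptse.
Apply epenthesis: bithpewptse → bithepewepetse.
So the correct form is bithepewepetse, option (C).
(B) bithepewithetse is wrong: it uses indefinite instead of definite for definiteness.
(A) biiyethepetse is wrong: it has the affixes in the wrong order.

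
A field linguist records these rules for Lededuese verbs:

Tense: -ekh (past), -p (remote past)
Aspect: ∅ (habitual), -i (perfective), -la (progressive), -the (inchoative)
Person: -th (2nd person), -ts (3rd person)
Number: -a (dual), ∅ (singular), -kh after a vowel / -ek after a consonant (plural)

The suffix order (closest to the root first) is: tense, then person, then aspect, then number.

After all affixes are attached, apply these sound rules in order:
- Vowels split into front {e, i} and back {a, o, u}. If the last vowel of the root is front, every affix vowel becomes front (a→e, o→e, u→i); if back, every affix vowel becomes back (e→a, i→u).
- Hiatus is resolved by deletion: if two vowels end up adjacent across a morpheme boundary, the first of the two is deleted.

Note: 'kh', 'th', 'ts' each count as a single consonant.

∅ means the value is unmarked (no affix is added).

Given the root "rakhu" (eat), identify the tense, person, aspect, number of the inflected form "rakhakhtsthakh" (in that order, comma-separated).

past, 3rd person, inchoative, plural

Segment: rakhu-ekh-ts-the-kh.
tense: -ekh → past.
person: -ts → 3rd person.
aspect: -the → inchoative.
number: -kh/ek → plural.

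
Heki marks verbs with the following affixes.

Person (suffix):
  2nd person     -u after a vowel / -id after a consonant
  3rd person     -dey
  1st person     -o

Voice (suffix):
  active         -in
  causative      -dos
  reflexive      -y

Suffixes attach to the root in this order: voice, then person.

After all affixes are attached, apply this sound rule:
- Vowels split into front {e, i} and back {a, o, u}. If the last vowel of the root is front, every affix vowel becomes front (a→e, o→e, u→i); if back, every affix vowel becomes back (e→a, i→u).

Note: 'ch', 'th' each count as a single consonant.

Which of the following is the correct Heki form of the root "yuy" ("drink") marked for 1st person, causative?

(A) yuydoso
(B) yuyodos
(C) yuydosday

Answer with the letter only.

Attach voice causative -dos → yuydos.
Attach person 1st person -o → yuydoso.
Vowel harmony: no change.
So the correct form is yuydoso, option (A).
(B) yuyodos is wrong: it has the affixes in the wrong order.
(C) yuydosday is wrong: it uses 3rd person instead of 1st person for person.

A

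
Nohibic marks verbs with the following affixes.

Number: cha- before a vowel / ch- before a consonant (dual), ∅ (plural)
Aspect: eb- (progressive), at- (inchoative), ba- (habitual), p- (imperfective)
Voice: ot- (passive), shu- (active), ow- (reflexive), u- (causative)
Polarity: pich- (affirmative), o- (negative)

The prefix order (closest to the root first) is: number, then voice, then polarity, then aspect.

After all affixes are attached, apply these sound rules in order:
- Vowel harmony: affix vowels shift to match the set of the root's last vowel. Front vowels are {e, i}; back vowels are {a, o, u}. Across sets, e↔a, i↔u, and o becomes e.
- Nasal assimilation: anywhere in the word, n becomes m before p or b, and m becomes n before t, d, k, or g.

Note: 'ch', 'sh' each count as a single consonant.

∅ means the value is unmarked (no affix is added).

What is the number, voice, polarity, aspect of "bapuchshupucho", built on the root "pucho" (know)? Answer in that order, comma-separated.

plural, active, affirmative, habitual

Segment: ba-pich-shu-pucho.
number: ∅ → plural.
voice: shu- → active.
polarity: pich- → affirmative.
aspect: ba- → habitual.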